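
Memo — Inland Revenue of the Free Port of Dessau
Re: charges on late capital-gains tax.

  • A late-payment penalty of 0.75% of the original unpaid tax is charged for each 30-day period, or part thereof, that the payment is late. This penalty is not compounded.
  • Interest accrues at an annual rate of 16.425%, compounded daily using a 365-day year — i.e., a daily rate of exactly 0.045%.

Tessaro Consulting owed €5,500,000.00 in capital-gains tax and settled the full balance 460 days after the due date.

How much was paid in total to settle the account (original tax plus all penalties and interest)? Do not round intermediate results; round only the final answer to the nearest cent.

€7,424,589.17

Penalty periods: ⌈460/30⌉ = 16; penalty = 16 × 0.75% × €5,500,000.00 = €660,000.00
Interest: €5,500,000.00 × ((1 + 0.00045)^460 − 1) = €5,500,000.00 × 0.22992530… = €1,264,589.1712…
Total = €5,500,000.00 + €660,000.0000 + €1,264,589.1712… = €7,424,589.17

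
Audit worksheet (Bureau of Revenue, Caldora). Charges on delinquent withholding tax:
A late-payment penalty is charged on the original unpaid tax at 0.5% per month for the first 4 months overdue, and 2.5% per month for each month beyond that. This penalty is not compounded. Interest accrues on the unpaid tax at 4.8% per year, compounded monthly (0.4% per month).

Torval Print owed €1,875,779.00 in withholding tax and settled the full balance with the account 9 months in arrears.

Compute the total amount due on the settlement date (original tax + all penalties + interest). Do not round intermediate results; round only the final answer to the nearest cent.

€2,216,385.59

Penalty, months 1–4: 4 × 0.5% × €1,875,779.00 = €37,515.58
Penalty, months 5–9: 5 × 2.5% × €1,875,779.00 = €234,472.38…
Interest: €1,875,779.00 × ((1 + 0.004)^9 − 1) = €1,875,779.00 × 0.0365814… = €68,618.6376…
Total = €1,875,779.00 + €271,987.9550 + €68,618.6376… = €2,216,385.59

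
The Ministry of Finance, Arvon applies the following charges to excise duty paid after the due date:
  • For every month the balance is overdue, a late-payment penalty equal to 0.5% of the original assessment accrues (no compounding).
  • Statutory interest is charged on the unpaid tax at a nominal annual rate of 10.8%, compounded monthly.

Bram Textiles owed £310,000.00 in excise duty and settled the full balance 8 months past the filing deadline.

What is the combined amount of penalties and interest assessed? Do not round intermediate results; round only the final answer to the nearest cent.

Late-payment penalty = 0.5% × £310,000.00 × 8 mo = £12,400.00
Interest (10.8%/yr ÷ 12 = 0.9%/month): £310,000.00 × ((1 + 0.009)^8 − 1) = £23,035.8788…
Penalties + interest = £12,400.0000 + £23,035.8788… = £35,435.88

£35,435.88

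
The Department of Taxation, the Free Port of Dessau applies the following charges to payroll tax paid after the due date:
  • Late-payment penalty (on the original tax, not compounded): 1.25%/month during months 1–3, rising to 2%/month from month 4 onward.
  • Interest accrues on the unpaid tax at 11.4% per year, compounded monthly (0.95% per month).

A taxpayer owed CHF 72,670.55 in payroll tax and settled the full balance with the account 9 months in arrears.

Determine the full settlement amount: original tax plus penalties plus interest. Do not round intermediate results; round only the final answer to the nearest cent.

Penalty, months 1–3: 3 × 1.25% × CHF 72,670.55 = CHF 2,725.15…
Penalty, months 4–9: 6 × 2% × CHF 72,670.55 = CHF 8,720.47…
Interest: CHF 72,670.55 × ((1 + 0.0095)^9 − 1) = CHF 72,670.55 × 0.0888221… = CHF 6,454.7476…
Total = CHF 72,670.55 + CHF 11,445.6116… + CHF 6,454.7476… = CHF 90,570.91

CHF 90,570.91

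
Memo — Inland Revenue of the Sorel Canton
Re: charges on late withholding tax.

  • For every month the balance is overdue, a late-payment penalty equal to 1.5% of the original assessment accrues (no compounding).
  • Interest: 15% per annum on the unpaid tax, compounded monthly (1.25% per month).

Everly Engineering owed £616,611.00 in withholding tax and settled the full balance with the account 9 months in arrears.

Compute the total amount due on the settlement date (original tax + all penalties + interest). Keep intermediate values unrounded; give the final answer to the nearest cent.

Late-payment penalty: 9 × 1.5% × £616,611.00 = £83,242.49…
Interest: £616,611.00 × ((1 + 0.0125)^9 − 1) = £616,611.00 × 0.1182922… = £72,940.2578…
Total = £616,611.00 + £83,242.4850 + £72,940.2578… = £772,793.74

£772,793.74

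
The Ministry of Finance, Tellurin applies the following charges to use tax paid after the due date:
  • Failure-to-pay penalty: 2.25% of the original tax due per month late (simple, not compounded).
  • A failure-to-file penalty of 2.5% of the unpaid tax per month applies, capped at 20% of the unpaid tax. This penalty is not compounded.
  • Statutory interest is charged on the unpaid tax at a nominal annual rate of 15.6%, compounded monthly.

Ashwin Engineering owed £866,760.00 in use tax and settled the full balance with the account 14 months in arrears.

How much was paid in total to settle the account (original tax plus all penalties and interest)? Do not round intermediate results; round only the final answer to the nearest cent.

Failure-to-file: 14 × 2.5% × £866,760.00 = £303,366.00, capped at 20% × £866,760.00 = £173,352.00
Failure-to-pay penalty = 2.25% × £866,760.00 × 14 mo = £273,029.40
Interest (15.6%/yr ÷ 12 = 1.3%/month): £866,760.00 × ((1 + 0.013)^14 − 1) = £171,798.8143…
Total = £866,760.00 + £446,381.4000 + £171,798.8143… = £1,484,940.21

£1,484,940.21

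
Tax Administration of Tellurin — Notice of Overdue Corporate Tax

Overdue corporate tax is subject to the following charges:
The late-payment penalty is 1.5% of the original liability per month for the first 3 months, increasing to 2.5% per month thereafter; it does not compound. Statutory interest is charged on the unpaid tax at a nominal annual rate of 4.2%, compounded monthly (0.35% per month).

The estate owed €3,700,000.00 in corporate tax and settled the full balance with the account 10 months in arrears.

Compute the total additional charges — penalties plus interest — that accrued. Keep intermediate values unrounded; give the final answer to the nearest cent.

€945,558.78

Penalty, months 1–3: 3 × 1.5% × €3,700,000.00 = €166,500.00
Penalty, months 4–10: 7 × 2.5% × €3,700,000.00 = €647,500.00
Interest: €3,700,000.00 × ((1 + 0.0035)^10 − 1) = €3,700,000.00 × 0.0355564… = €131,558.7786…
Penalties + interest = €814,000.0000 + €131,558.7786… = €945,558.78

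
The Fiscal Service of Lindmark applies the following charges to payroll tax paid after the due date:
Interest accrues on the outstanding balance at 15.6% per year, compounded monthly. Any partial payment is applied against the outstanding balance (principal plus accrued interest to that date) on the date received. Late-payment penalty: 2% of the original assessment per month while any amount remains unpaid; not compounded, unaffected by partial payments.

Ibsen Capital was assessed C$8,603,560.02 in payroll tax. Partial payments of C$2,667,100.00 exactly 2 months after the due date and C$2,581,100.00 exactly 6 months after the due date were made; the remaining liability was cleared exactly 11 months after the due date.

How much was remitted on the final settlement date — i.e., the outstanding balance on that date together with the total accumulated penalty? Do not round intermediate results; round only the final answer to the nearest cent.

C$6,060,653.91

Monthly rate = 15.6% ÷ 12 = 1.3%
Balance at month 2: C$8,603,560.0200 × (1 + 0.013)^2 = C$8,828,706.5822…
After C$2,667,100.00 payment: C$8,828,706.5822… − C$2,667,100.00 = C$6,161,606.5822…
Balance at month 6: C$6,161,606.5822… × (1 + 0.013)^4 = C$6,488,312.3177…
After C$2,581,100.00 payment: C$6,488,312.3177… − C$2,581,100.00 = C$3,907,212.3177…
Balance at month 11: C$3,907,212.3177… × (1 + 0.013)^5 = C$4,167,870.7080…
Penalty: 11 × 2% × C$8,603,560.02 = C$1,892,783.20…
Final settlement = outstanding balance + penalty = C$4,167,870.7080… + C$1,892,783.20… = C$6,060,653.91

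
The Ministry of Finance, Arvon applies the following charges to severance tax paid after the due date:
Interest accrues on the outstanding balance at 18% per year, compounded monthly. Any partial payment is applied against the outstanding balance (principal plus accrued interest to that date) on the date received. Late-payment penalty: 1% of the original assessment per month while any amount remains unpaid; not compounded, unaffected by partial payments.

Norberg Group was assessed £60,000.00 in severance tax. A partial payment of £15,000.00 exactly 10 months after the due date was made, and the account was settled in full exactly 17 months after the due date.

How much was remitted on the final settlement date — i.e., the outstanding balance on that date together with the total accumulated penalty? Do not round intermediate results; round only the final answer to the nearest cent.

£70,833.55

Monthly rate = 18% ÷ 12 = 1.5%
Balance at month 10: £60,000.0000 × (1 + 0.015)^10 = £69,632.4495…
After £15,000.00 payment: £69,632.4495… − £15,000.00 = £54,632.4495…
Balance at month 17: £54,632.4495… × (1 + 0.015)^7 = £60,633.5462…
Penalty: 17 × 1% × £60,000.00 = £10,200.00
Final settlement = outstanding balance + penalty = £60,633.5462… + £10,200.00 = £70,833.55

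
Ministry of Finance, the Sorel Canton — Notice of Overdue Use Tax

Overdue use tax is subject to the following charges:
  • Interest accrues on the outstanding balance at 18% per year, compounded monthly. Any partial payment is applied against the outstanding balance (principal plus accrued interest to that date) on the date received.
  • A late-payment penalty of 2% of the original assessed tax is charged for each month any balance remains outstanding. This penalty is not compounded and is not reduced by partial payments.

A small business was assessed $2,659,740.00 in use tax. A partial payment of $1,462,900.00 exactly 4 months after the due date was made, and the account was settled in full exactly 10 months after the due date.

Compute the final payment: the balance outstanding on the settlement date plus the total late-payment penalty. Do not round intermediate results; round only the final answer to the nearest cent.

$2,019,086.70

Monthly rate = 18% ÷ 12 = 1.5%
Balance at month 4: $2,659,740.0000 × (1 + 0.015)^4 = $2,822,951.0901…
After $1,462,900.00 payment: $2,822,951.0901… − $1,462,900.00 = $1,360,051.0901…
Balance at month 10: $1,360,051.0901… × (1 + 0.015)^6 = $1,487,138.7031…
Penalty: 10 × 2% × $2,659,740.00 = $531,948.00
Final settlement = outstanding balance + penalty = $1,487,138.7031… + $531,948.00 = $2,019,086.70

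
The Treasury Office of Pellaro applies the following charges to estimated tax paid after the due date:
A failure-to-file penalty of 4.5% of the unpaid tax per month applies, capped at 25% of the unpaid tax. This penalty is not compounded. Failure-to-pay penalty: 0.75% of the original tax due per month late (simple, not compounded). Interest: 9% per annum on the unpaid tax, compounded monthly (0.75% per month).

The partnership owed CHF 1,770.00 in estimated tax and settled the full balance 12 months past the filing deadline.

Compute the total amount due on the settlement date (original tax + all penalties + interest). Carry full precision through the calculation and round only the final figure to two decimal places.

Failure-to-file: 12 × 4.5% × CHF 1,770.00 = CHF 955.80, capped at 25% × CHF 1,770.00 = CHF 442.50
Failure-to-pay penalty: 12 × 0.75% × CHF 1,770.00 = CHF 159.30
Interest: CHF 1,770.00 × ((1 + 0.0075)^12 − 1) = CHF 1,770.00 × 0.0938069… = CHF 166.0382…
Total = CHF 1,770.00 + CHF 601.8000 + CHF 166.0382… = CHF 2,537.84

CHF 2,537.84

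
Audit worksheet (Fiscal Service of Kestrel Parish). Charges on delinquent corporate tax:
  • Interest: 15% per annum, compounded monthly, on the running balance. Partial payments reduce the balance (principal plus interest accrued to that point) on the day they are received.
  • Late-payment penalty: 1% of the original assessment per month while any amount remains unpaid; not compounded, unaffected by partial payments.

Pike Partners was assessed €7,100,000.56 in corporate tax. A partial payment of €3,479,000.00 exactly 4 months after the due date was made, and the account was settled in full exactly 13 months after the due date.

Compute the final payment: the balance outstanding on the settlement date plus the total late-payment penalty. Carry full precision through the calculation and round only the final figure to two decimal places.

€5,376,836.28

Monthly rate = 15% ÷ 12 = 1.25%
Balance at month 4: €7,100,000.5600 × (1 + 0.0125)^4 = €7,461,712.4806…
After €3,479,000.00 payment: €7,461,712.4806… − €3,479,000.00 = €3,982,712.4806…
Balance at month 13: €3,982,712.4806… × (1 + 0.0125)^9 = €4,453,836.2121…
Penalty: 13 × 1% × €7,100,000.56 = €923,000.07…
Final settlement = outstanding balance + penalty = €4,453,836.2121… + €923,000.07… = €5,376,836.28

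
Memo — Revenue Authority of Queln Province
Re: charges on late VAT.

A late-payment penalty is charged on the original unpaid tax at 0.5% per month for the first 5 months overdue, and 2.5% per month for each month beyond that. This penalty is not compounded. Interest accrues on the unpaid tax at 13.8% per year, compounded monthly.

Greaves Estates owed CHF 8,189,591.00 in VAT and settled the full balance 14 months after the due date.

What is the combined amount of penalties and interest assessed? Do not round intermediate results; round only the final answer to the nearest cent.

Penalty, months 1–5: 5 × 0.5% × CHF 8,189,591.00 = CHF 204,739.78…
Penalty, months 6–14: 9 × 2.5% × CHF 8,189,591.00 = CHF 1,842,657.98…
Interest (13.8%/yr ÷ 12 = 1.15%/month): CHF 8,189,591.00 × ((1 + 0.0115)^14 − 1) = CHF 1,421,764.3116…
Penalties + interest = CHF 2,047,397.7500 + CHF 1,421,764.3116… = CHF 3,469,162.06

CHF 3,469,162.06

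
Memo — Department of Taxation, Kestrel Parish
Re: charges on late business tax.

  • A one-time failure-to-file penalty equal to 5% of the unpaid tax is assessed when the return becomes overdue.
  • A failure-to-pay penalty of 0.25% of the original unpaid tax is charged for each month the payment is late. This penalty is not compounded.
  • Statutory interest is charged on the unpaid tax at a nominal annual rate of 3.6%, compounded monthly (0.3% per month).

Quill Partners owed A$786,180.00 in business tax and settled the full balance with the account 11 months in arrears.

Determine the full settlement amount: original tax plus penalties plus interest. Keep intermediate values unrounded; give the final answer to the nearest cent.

Failure-to-file penalty: 5% × A$786,180.00 = A$39,309.00
Failure-to-pay penalty: 11 × 0.25% × A$786,180.00 = A$21,619.95
Interest: A$786,180.00 × ((1 + 0.003)^11 − 1) = A$786,180.00 × 0.0334995… = A$26,336.6226…
Total = A$786,180.00 + A$60,928.9500 + A$26,336.6226… = A$873,445.57

A$873,445.57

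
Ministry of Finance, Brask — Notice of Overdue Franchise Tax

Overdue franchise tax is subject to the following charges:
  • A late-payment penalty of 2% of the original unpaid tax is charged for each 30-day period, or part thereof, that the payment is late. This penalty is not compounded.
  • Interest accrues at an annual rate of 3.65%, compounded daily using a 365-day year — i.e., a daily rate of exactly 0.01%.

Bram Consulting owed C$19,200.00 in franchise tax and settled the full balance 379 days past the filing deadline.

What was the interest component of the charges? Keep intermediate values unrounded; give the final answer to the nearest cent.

Interest: C$19,200.00 × ((1 + 0.0001)^379 − 1) = C$19,200.00 × 0.03862540… = C$741.6076…

C$741.61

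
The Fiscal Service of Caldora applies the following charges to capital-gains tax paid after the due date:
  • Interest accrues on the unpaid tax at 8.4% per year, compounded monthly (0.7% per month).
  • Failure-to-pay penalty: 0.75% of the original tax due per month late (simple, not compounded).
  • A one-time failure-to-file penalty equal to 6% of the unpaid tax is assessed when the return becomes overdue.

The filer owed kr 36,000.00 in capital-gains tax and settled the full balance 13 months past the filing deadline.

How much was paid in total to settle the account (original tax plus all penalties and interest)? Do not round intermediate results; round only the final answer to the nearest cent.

kr 45,087.19

Failure-to-file penalty: 6% × kr 36,000.00 = kr 2,160.00
Failure-to-pay penalty = 0.75% × kr 36,000.00 × 13 mo = kr 3,510.00
Interest: kr 36,000.00 × ((1 + 0.007)^13 − 1) = kr 36,000.00 × 0.0949218… = kr 3,417.1861…
Total = kr 36,000.00 + kr 5,670.0000 + kr 3,417.1861… = kr 45,087.19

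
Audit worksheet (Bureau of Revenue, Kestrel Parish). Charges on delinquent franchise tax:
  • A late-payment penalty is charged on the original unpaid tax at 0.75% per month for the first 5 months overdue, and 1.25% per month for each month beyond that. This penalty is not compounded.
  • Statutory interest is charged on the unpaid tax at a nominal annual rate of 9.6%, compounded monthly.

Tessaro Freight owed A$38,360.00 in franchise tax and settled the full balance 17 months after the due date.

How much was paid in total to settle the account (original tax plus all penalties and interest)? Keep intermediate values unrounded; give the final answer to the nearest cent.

Penalty, months 1–5: 5 × 0.75% × A$38,360.00 = A$1,438.50
Penalty, months 6–17: 12 × 1.25% × A$38,360.00 = A$5,754.00
Interest (9.6%/yr ÷ 12 = 0.8%/month): A$38,360.00 × ((1 + 0.008)^17 − 1) = A$5,564.5827…
Total = A$38,360.00 + A$7,192.5000 + A$5,564.5827… = A$51,117.08

A$51,117.08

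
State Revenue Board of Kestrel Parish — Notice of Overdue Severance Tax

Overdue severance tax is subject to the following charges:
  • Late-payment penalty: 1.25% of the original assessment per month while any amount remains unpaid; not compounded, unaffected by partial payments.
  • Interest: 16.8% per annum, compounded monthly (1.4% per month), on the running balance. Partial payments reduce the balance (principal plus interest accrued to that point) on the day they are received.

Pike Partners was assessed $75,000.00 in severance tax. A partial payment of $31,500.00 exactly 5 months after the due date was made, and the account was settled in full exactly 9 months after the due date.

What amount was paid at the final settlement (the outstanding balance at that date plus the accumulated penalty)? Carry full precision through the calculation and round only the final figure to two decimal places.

Balance at month 5: $75,000.0000 × (1 + 0.014)^5 = $80,399.0724…
After $31,500.00 payment: $80,399.0724… − $31,500.00 = $48,899.0724…
Balance at month 9: $48,899.0724… × (1 + 0.014)^4 = $51,695.4644…
Penalty: 9 × 1.25% × $75,000.00 = $8,437.50
Final settlement = outstanding balance + penalty = $51,695.4644… + $8,437.50 = $60,132.96

$60,132.96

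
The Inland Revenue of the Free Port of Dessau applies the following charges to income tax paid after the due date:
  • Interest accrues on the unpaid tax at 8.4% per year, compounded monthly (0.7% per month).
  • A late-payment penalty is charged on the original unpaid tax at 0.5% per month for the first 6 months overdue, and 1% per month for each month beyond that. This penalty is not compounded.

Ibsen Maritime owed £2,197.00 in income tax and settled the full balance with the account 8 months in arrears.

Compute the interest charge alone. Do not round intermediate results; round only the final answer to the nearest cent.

£126.09

Interest: £2,197.00 × ((1 + 0.007)^8 − 1) = £2,197.00 × 0.0573914… = £126.0889…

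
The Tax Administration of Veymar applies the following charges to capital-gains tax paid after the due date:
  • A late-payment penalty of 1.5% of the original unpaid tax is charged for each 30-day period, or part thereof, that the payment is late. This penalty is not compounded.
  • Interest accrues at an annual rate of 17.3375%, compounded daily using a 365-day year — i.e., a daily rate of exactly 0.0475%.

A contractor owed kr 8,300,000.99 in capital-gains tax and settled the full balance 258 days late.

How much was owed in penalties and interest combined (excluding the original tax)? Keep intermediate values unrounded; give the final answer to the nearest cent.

Penalty periods: ⌈258/30⌉ = 9; penalty = 9 × 1.5% × kr 8,300,000.99 = kr 1,120,500.13…
Interest: kr 8,300,000.99 × ((1 + 0.000475)^258 − 1) = kr 8,300,000.99 × 0.13034275… = kr 1,081,844.9378…
Penalties + interest = kr 1,120,500.1337… + kr 1,081,844.9378… = kr 2,202,345.07

kr 2,202,345.07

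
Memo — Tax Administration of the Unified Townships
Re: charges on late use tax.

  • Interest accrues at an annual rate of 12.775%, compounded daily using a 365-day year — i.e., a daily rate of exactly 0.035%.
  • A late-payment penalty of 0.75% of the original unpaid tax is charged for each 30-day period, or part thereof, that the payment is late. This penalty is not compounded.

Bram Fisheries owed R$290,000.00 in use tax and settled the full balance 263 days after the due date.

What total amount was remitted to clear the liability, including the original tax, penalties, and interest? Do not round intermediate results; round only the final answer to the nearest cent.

Penalty periods: ⌈263/30⌉ = 9; penalty = 9 × 0.75% × R$290,000.00 = R$19,575.00
Interest: R$290,000.00 × ((1 + 0.00035)^263 − 1) = R$290,000.00 × 0.09640198… = R$27,956.5754…
Total = R$290,000.00 + R$19,575.0000 + R$27,956.5754… = R$337,531.58

R$337,531.58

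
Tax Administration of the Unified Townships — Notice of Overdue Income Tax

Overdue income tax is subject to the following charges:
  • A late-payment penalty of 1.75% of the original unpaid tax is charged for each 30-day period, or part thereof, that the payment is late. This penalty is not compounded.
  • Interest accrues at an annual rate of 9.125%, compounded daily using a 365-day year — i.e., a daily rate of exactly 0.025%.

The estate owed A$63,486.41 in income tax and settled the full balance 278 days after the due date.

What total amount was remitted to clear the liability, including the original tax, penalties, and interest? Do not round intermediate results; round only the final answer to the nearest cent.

A$79,165.19

Penalty periods: ⌈278/30⌉ = 10; penalty = 10 × 1.75% × A$63,486.41 = A$11,110.12…
Interest: A$63,486.41 × ((1 + 0.00025)^278 − 1) = A$63,486.41 × 0.07196275… = A$4,568.6567…
Total = A$63,486.41 + A$11,110.1218… + A$4,568.6567… = A$79,165.19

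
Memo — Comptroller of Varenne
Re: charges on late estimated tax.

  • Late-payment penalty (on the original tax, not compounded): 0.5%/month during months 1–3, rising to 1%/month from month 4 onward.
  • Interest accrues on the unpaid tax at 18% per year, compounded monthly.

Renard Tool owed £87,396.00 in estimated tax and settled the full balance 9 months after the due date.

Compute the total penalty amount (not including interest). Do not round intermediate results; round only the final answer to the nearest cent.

£6,554.70

Penalty, months 1–3: 3 × 0.5% × £87,396.00 = £1,310.94
Penalty, months 4–9: 6 × 1% × £87,396.00 = £5,243.76
Total penalty = £1,310.94 + £5,243.76 = £6,554.70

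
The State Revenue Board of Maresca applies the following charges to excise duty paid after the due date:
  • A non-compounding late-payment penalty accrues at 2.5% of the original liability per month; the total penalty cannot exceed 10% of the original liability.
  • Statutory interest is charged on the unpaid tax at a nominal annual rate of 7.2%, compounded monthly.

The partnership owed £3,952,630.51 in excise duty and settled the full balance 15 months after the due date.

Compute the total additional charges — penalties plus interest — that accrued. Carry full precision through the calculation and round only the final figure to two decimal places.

£766,336.29

Penalty (uncapped): 15 × 2.5% × £3,952,630.51 = £1,482,236.44…; cap = 10% × £3,952,630.51 = £395,263.05… → penalty = £395,263.05…
Interest (7.2%/yr ÷ 12 = 0.6%/month): £3,952,630.51 × ((1 + 0.006)^15 − 1) = £371,073.2393…
Penalties + interest = £395,263.0510 + £371,073.2393… = £766,336.29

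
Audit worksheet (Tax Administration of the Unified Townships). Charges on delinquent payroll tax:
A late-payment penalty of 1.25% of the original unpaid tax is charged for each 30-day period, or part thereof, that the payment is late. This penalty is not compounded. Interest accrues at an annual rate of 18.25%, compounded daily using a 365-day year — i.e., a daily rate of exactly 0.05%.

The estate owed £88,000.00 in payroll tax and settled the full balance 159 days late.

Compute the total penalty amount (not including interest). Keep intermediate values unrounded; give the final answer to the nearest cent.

Penalty periods: ⌈159/30⌉ = 6; penalty = 6 × 1.25% × £88,000.00 = £6,600.00

£6,600.00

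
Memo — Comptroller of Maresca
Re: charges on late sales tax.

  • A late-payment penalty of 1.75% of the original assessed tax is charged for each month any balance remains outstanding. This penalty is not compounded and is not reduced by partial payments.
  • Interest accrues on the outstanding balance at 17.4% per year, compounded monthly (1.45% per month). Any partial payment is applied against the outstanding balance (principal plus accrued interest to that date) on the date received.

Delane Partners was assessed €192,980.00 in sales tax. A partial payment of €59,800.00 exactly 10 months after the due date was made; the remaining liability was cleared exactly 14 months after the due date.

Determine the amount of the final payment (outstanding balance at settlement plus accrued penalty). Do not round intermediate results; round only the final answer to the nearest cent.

Balance at month 10: €192,980.0000 × (1 + 0.0145)^10 = €222,860.3539…
After €59,800.00 payment: €222,860.3539… − €59,800.00 = €163,060.3539…
Balance at month 14: €163,060.3539… × (1 + 0.0145)^4 = €172,725.5507…
Penalty: 14 × 1.75% × €192,980.00 = €47,280.10
Final settlement = outstanding balance + penalty = €172,725.5507… + €47,280.10 = €220,005.65

€220,005.65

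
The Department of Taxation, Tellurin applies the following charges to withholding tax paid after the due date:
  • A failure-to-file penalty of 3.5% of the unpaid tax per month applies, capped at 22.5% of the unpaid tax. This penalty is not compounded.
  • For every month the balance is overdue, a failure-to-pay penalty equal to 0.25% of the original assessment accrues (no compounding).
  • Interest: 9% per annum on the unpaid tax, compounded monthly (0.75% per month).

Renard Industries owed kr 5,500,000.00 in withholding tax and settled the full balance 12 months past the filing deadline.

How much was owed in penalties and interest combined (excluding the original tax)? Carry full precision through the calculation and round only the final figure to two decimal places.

kr 1,918,437.94

Failure-to-file: 12 × 3.5% × kr 5,500,000.00 = kr 2,310,000.00, capped at 22.5% × kr 5,500,000.00 = kr 1,237,500.00
Failure-to-pay penalty = 0.25% × kr 5,500,000.00 × 12 mo = kr 165,000.00
Interest: kr 5,500,000.00 × ((1 + 0.0075)^12 − 1) = kr 5,500,000.00 × 0.0938069… = kr 515,937.9372…
Penalties + interest = kr 1,402,500.0000 + kr 515,937.9372… = kr 1,918,437.94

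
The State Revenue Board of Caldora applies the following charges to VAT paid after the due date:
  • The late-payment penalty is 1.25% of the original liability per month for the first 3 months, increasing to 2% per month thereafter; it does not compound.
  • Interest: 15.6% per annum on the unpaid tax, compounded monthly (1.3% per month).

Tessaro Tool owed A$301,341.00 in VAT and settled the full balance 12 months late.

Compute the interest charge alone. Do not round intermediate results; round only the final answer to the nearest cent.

Interest: A$301,341.00 × ((1 + 0.013)^12 − 1) = A$301,341.00 × 0.1676518… = A$50,520.3539…

A$50,520.35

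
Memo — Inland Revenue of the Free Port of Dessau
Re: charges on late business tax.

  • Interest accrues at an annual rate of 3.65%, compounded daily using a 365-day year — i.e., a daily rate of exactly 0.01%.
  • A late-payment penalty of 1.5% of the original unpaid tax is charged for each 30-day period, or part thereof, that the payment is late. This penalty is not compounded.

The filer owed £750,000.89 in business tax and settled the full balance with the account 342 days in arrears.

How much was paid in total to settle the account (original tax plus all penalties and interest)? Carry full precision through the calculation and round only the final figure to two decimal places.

Penalty periods: ⌈342/30⌉ = 12; penalty = 12 × 1.5% × £750,000.89 = £135,000.16…
Interest: £750,000.89 × ((1 + 0.0001)^342 − 1) = £750,000.89 × 0.03478977… = £26,092.3622…
Total = £750,000.89 + £135,000.1602 + £26,092.3622… = £911,093.41

£911,093.41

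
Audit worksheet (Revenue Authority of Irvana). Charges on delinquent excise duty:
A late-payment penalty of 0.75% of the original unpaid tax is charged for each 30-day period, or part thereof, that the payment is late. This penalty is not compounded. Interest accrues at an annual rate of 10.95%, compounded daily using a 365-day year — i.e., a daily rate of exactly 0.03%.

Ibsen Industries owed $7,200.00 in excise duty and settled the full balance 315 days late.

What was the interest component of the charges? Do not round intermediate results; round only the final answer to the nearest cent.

Interest: $7,200.00 × ((1 + 0.0003)^315 − 1) = $7,200.00 × 0.09909359… = $713.4738…

$713.47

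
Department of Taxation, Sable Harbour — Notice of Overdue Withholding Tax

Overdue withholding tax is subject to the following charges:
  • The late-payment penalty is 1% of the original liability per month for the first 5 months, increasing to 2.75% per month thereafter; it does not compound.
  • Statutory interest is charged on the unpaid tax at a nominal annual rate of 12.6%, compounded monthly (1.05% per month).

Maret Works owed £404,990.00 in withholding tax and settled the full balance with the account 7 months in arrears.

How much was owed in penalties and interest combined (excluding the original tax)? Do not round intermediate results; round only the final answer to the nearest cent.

£73,244.95

Penalty, months 1–5: 5 × 1% × £404,990.00 = £20,249.50
Penalty, months 6–7: 2 × 2.75% × £404,990.00 = £22,274.45
Interest: £404,990.00 × ((1 + 0.0105)^7 − 1) = £404,990.00 × 0.0758562… = £30,721.0004…
Penalties + interest = £42,523.9500 + £30,721.0004… = £73,244.95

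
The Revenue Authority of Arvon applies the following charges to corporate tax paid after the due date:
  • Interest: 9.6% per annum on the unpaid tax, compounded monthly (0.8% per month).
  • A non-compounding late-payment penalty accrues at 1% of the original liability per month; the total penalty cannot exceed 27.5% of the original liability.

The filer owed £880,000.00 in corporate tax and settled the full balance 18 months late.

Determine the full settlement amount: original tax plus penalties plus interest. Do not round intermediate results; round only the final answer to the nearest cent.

£1,174,115.90

Penalty: 18 × 1% × £880,000.00 = £158,400.00 (below the 27.5% cap of £242,000.00)
Interest: £880,000.00 × ((1 + 0.008)^18 − 1) = £880,000.00 × 0.1542226… = £135,715.8981…
Total = £880,000.00 + £158,400.0000 + £135,715.8981… = £1,174,115.90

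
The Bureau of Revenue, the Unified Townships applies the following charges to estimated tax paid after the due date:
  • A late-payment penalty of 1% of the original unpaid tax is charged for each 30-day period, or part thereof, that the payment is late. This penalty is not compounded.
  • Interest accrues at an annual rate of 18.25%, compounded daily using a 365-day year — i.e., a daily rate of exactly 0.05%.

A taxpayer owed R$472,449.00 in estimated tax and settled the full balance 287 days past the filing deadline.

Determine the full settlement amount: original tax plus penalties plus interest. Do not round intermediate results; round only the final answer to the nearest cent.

Penalty periods: ⌈287/30⌉ = 10; penalty = 10 × 1% × R$472,449.00 = R$47,244.90
Interest: R$472,449.00 × ((1 + 0.0005)^287 − 1) = R$472,449.00 × 0.15426541… = R$72,882.5409…
Total = R$472,449.00 + R$47,244.9000 + R$72,882.5409… = R$592,576.44

R$592,576.44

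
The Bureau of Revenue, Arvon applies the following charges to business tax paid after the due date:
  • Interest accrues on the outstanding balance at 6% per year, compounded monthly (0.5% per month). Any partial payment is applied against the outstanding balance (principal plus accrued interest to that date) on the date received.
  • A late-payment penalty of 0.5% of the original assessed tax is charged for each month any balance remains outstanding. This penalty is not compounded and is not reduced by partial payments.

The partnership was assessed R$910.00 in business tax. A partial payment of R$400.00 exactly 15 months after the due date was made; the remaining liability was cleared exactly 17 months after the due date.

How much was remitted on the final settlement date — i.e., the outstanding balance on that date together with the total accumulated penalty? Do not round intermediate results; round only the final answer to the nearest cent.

R$663.86

Balance at month 15: R$910.0000 × (1 + 0.005)^15 = R$980.6913…
After R$400.00 payment: R$980.6913… − R$400.00 = R$580.6913…
Balance at month 17: R$580.6913… × (1 + 0.005)^2 = R$586.5127…
Penalty: 17 × 0.5% × R$910.00 = R$77.35
Final settlement = outstanding balance + penalty = R$586.5127… + R$77.35 = R$663.86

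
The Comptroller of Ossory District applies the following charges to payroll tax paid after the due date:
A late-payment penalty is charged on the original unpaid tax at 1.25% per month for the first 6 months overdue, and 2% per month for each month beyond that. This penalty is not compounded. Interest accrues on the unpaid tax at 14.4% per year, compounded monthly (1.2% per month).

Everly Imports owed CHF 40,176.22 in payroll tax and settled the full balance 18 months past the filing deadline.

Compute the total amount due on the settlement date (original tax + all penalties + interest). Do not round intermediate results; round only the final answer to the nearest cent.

CHF 62,454.24

Penalty, months 1–6: 6 × 1.25% × CHF 40,176.22 = CHF 3,013.22…
Penalty, months 7–18: 12 × 2% × CHF 40,176.22 = CHF 9,642.29…
Interest: CHF 40,176.22 × ((1 + 0.012)^18 − 1) = CHF 40,176.22 × 0.2395077… = CHF 9,622.5136…
Total = CHF 40,176.22 + CHF 12,655.5093 + CHF 9,622.5136… = CHF 62,454.24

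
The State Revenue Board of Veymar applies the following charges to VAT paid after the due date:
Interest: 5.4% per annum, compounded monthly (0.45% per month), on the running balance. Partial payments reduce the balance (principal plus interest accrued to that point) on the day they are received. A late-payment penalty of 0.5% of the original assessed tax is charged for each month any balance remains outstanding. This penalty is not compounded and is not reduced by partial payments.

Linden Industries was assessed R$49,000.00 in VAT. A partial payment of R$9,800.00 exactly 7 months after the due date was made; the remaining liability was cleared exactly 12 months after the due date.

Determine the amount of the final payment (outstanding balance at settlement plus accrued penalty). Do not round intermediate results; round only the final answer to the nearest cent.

Balance at month 7: R$49,000.0000 × (1 + 0.0045)^7 = R$50,564.4942…
After R$9,800.00 payment: R$50,564.4942… − R$9,800.00 = R$40,764.4942…
Balance at month 12: R$40,764.4942… × (1 + 0.0045)^5 = R$41,689.9874…
Penalty: 12 × 0.5% × R$49,000.00 = R$2,940.00
Final settlement = outstanding balance + penalty = R$41,689.9874… + R$2,940.00 = R$44,629.99

R$44,629.99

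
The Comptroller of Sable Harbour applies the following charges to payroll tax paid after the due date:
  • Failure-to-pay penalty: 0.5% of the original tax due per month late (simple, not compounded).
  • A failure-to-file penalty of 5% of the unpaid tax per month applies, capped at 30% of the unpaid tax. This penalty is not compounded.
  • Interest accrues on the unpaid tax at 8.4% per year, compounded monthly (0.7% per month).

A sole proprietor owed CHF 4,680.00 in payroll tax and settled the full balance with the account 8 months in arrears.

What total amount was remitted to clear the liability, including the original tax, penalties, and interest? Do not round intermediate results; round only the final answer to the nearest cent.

CHF 6,539.79

Failure-to-file: 8 × 5% × CHF 4,680.00 = CHF 1,872.00, capped at 30% × CHF 4,680.00 = CHF 1,404.00
Failure-to-pay penalty: 8 × 0.5% × CHF 4,680.00 = CHF 187.20
Interest: CHF 4,680.00 × ((1 + 0.007)^8 − 1) = CHF 4,680.00 × 0.0573914… = CHF 268.5916…
Total = CHF 4,680.00 + CHF 1,591.2000 + CHF 268.5916… = CHF 6,539.79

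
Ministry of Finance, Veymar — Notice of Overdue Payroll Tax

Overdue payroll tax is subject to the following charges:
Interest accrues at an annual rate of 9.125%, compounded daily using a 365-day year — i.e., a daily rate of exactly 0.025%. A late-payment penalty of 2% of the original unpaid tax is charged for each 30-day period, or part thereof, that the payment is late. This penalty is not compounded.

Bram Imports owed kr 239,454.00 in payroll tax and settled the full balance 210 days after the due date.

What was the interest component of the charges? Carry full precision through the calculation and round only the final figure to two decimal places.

kr 12,905.53

Interest: kr 239,454.00 × ((1 + 0.00025)^210 − 1) = kr 239,454.00 × 0.05389565… = kr 12,905.5283…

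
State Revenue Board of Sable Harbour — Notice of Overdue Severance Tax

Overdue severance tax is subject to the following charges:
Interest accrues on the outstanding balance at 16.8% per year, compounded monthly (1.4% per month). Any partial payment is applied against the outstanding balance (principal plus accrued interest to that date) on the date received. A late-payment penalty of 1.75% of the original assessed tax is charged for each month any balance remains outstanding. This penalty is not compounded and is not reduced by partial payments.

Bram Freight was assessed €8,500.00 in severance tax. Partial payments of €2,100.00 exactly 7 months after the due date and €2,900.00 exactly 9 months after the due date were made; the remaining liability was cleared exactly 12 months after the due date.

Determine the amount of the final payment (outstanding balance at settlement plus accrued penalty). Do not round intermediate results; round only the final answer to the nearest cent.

Balance at month 7: €8,500.0000 × (1 + 0.014)^7 = €9,368.8139…
After €2,100.00 payment: €9,368.8139… − €2,100.00 = €7,268.8139…
Balance at month 9: €7,268.8139… × (1 + 0.014)^2 = €7,473.7653…
After €2,900.00 payment: €7,473.7653… − €2,900.00 = €4,573.7653…
Balance at month 12: €4,573.7653… × (1 + 0.014)^3 = €4,768.5654…
Penalty: 12 × 1.75% × €8,500.00 = €1,785.00
Final settlement = outstanding balance + penalty = €4,768.5654… + €1,785.00 = €6,553.57

€6,553.57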